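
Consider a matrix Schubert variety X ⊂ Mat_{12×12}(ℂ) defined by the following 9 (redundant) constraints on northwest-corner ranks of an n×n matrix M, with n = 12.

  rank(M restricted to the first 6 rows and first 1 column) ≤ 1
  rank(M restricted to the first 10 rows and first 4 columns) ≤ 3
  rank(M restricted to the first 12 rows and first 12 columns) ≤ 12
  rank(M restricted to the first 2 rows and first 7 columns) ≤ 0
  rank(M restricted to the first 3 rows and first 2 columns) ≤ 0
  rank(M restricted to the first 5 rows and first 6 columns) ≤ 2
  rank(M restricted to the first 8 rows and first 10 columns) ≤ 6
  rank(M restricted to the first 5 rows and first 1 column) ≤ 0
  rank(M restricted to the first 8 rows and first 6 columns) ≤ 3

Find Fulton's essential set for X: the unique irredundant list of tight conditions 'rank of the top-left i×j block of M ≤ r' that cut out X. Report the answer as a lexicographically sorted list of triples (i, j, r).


Reconstructing r_w from the 9 given conditions:

  R[1]: 0, 0, 0, 0, 0, 0, 0, 1, 1, 1, 1, 1
  R[2]: 0, 0, 0, 0, 0, 0, 0, 1, 2, 2, 2, 2
  R[3]: 0, 0, 1, 1, 1, 1, 1, 2, 3, 3, 3, 3
  R[4]: 0, 1, 2, 2, 2, 2, 2, 3, 4, 4, 4, 4
  R[5]: 0, 1, 2, 2, 2, 2, 3, 4, 5, 5, 5, 5
  R[6]: 1, 2, 3, 3, 3, 3, 4, 5, 6, 6, 6, 6
  R[7]: 1, 2, 3, 3, 3, 3, 4, 5, 6, 6, 7, 7
  R[8]: 1, 2, 3, 3, 3, 3, 4, 5, 6, 6, 7, 8
  R[9]: 1, 2, 3, 3, 4, 4, 5, 6, 7, 7, 8, 9
  R[10]: 1, 2, 3, 3, 4, 5, 6, 7, 8, 8, 9, 10
  R[11]: 1, 2, 3, 4, 5, 6, 7, 8, 9, 9, 10, 11
  R[12]: 1, 2, 3, 4, 5, 6, 7, 8, 9, 10, 11, 12

giving w = (8, 9, 3, 2, 7, 1, 11, 12, 5, 6, 4, 10) via Δ²R.

Rothe diagram D(w) (31 cells), 7 SE-corners (essential conditions):

[(2, 7, 0), (3, 2, 0), (5, 1, 0), (5, 6, 2), (8, 6, 3), (8, 10, 6), (10, 4, 3)]


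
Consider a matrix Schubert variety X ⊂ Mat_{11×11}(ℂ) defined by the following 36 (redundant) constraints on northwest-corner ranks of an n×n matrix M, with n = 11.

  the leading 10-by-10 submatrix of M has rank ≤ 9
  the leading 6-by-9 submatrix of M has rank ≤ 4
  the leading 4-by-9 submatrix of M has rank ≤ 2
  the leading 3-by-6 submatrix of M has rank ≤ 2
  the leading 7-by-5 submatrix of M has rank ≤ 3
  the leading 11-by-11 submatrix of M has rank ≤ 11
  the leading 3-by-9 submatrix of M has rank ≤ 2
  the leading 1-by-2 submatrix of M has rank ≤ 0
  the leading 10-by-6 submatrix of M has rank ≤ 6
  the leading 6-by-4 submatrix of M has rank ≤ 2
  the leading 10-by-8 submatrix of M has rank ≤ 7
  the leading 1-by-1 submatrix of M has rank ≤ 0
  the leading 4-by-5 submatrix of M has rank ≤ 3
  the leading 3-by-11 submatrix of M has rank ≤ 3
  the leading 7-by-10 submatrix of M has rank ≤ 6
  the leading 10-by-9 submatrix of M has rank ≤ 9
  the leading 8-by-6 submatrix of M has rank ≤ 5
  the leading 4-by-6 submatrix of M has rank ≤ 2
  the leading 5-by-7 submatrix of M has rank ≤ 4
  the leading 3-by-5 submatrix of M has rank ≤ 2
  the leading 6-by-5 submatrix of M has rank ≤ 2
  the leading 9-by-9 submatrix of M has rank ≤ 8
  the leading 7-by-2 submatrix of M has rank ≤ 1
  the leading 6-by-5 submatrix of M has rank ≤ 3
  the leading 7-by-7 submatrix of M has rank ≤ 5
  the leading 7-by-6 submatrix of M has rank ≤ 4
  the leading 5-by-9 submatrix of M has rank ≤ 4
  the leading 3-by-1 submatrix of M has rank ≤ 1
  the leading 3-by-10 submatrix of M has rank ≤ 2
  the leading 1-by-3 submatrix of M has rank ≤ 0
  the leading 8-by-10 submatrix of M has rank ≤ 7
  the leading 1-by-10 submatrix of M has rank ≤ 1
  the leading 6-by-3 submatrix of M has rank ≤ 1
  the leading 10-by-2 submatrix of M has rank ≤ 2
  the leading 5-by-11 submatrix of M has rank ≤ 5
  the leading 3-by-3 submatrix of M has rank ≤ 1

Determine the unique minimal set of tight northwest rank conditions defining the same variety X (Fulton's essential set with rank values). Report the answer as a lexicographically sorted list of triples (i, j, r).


Rank table r_w(11×11) implied by the 36 constraints:

  0  0  0  1  1  1  1  1  1  1  1
  1  1  1  2  2  2  2  2  2  2  2
  1  1  1  2  2  2  2  2  2  2  3
  1  1  1  2  2  2  2  2  2  3  4
  1  1  1  2  2  3  3  3  3  4  5
  1  1  1  2  2  3  4  4  4  5  6
  1  1  2  3  3  4  5  5  5  6  7
  1  2  3  4  4  5  6  6  6  7  8
  1  2  3  4  5  6  7  7  7  8  9
  1  2  3  4  5  6  7  7  8  9  10
  1  2  3  4  5  6  7  8  9  10  11

second differences of R give the permutation w = (4, 1, 11, 10, 6, 7, 3, 2, 5, 9, 8).

Rothe diagram D(w) (26 cells), 7 SE-corners (essential conditions):

[(1, 3, 0), (3, 10, 2), (4, 9, 2), (6, 3, 1), (6, 5, 2), (7, 2, 1), (10, 8, 7)]


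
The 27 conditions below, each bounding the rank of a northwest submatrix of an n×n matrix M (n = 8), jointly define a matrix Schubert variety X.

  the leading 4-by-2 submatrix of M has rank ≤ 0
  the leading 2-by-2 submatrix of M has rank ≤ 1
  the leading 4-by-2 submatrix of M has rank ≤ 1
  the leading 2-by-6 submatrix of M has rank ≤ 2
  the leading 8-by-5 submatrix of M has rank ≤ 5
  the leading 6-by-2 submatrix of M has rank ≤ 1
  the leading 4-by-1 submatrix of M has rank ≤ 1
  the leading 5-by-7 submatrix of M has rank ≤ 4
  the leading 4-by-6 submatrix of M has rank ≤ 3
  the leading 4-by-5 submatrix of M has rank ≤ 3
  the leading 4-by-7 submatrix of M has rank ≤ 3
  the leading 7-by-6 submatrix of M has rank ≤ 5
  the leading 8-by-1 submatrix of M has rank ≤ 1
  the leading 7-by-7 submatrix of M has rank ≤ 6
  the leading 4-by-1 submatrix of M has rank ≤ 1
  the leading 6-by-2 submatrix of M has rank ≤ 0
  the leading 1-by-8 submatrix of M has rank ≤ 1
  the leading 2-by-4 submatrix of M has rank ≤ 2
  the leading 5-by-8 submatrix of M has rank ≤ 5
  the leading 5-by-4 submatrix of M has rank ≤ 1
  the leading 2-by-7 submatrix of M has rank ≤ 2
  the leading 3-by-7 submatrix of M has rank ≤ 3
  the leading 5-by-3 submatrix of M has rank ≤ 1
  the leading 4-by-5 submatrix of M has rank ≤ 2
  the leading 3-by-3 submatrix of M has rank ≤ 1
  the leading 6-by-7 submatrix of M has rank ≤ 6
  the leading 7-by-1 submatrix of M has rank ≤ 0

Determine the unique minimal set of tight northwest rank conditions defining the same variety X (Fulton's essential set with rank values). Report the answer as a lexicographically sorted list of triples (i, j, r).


Computing R[i][j] = min implied NW-rank bound (n=8, 27 conditions):

  row 1: 0 0 1 1 1 1 1 1
  row 2: 0 0 1 1 2 2 2 2
  row 3: 0 0 1 1 2 3 3 3
  row 4: 0 0 1 1 2 3 3 4
  row 5: 0 0 1 1 2 3 4 5
  row 6: 0 0 1 2 3 4 5 6
  row 7: 0 1 2 3 4 5 6 7
  row 8: 1 2 3 4 5 6 7 8

giving w = (3, 5, 6, 8, 7, 4, 2, 1) via Δ²R.

4 SE-corners of the 18-cell Rothe diagram give Ess(w):

[(4, 7, 3), (5, 4, 1), (6, 2, 0), (7, 1, 0)]


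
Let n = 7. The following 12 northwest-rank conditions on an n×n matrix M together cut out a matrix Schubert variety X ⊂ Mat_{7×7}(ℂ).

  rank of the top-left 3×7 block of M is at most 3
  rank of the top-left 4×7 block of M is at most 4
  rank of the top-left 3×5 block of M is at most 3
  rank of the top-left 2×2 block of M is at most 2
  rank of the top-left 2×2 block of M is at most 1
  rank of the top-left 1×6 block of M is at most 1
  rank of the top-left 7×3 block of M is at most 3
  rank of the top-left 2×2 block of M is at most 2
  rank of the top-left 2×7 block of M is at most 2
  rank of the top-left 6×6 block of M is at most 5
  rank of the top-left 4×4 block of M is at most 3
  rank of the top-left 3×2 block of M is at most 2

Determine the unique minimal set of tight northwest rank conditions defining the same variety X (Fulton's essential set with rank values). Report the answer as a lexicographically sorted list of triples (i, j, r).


Rank table r_w(7×7) implied by the 12 constraints:

  i=1: 1, 1, 1, 1, 1, 1, 1
  i=2: 1, 1, 2, 2, 2, 2, 2
  i=3: 1, 2, 3, 3, 3, 3, 3
  i=4: 1, 2, 3, 3, 4, 4, 4
  i=5: 1, 2, 3, 4, 5, 5, 5
  i=6: 1, 2, 3, 4, 5, 5, 6
  i=7: 1, 2, 3, 4, 5, 6, 7

giving w = (1, 3, 2, 5, 4, 7, 6) via Δ²R.

3 SE-corners of the 3-cell Rothe diagram give Ess(w):

[(2, 2, 1), (4, 4, 3), (6, 6, 5)]


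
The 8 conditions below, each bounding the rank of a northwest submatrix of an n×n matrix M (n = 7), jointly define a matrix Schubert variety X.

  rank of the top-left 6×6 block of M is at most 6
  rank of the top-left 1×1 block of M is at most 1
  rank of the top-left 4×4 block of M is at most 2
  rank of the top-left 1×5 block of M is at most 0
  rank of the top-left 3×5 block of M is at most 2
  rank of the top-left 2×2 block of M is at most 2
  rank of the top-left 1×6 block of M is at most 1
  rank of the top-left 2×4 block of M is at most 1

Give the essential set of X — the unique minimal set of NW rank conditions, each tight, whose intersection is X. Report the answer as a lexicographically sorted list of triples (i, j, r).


The tightest implied rank at each (i,j), from the 8 conditions:

  i=1: 0 0 0 0 0 1 1
  i=2: 1 1 1 1 1 2 2
  i=3: 1 2 2 2 2 3 3
  i=4: 1 2 2 2 3 4 4
  i=5: 1 2 3 3 4 5 5
  i=6: 1 2 3 4 5 6 6
  i=7: 1 2 3 4 5 6 7

reading off 1-entries of Δ²R: w = (6, 1, 2, 5, 3, 4, 7).

2 SE-corners of the 7-cell Rothe diagram give Ess(w):

[(1, 5, 0), (4, 4, 2)]


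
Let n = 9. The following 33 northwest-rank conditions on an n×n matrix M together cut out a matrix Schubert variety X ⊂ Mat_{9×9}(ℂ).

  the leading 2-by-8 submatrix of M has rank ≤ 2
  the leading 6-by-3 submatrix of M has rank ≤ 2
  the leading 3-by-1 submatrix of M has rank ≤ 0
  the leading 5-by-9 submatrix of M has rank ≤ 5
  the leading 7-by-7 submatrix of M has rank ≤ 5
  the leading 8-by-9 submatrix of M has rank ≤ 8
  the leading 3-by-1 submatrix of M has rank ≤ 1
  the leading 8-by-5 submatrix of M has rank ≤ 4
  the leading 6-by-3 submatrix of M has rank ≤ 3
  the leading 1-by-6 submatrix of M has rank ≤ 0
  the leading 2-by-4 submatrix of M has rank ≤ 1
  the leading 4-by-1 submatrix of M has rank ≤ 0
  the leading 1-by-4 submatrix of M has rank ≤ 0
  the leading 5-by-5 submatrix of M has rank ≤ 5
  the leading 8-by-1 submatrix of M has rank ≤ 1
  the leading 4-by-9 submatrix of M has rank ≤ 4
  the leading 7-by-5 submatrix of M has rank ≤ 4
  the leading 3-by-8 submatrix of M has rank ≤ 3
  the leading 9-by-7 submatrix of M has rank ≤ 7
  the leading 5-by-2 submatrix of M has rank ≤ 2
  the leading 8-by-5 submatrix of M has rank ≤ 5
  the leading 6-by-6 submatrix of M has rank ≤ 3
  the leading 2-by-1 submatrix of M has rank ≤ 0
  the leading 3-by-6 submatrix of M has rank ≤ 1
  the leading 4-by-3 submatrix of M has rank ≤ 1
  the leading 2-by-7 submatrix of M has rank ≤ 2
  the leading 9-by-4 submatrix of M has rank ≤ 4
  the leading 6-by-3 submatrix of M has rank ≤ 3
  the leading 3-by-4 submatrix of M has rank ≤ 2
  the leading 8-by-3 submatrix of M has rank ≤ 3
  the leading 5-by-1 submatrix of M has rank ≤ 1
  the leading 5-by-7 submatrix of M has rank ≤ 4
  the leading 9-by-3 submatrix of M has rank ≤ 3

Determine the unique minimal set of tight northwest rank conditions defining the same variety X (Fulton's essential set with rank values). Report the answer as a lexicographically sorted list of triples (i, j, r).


Reconstructing r_w from the 33 given conditions:

  i=1: 0, 0, 0, 0, 0, 0, 1, 1, 1
  i=2: 0, 1, 1, 1, 1, 1, 2, 2, 2
  i=3: 0, 1, 1, 1, 1, 1, 2, 3, 3
  i=4: 0, 1, 1, 2, 2, 2, 3, 4, 4
  i=5: 1, 2, 2, 3, 3, 3, 4, 5, 5
  i=6: 1, 2, 2, 3, 3, 3, 4, 5, 6
  i=7: 1, 2, 3, 4, 4, 4, 5, 6, 7
  i=8: 1, 2, 3, 4, 4, 5, 6, 7, 8
  i=9: 1, 2, 3, 4, 5, 6, 7, 8, 9

so w = (7, 2, 8, 4, 1, 9, 3, 6, 5).

7 SE-corners of the 18-cell Rothe diagram give Ess(w):

[(1, 6, 0), (3, 6, 1), (4, 1, 0), (4, 3, 1), (6, 3, 2), (6, 6, 3), (8, 5, 4)]


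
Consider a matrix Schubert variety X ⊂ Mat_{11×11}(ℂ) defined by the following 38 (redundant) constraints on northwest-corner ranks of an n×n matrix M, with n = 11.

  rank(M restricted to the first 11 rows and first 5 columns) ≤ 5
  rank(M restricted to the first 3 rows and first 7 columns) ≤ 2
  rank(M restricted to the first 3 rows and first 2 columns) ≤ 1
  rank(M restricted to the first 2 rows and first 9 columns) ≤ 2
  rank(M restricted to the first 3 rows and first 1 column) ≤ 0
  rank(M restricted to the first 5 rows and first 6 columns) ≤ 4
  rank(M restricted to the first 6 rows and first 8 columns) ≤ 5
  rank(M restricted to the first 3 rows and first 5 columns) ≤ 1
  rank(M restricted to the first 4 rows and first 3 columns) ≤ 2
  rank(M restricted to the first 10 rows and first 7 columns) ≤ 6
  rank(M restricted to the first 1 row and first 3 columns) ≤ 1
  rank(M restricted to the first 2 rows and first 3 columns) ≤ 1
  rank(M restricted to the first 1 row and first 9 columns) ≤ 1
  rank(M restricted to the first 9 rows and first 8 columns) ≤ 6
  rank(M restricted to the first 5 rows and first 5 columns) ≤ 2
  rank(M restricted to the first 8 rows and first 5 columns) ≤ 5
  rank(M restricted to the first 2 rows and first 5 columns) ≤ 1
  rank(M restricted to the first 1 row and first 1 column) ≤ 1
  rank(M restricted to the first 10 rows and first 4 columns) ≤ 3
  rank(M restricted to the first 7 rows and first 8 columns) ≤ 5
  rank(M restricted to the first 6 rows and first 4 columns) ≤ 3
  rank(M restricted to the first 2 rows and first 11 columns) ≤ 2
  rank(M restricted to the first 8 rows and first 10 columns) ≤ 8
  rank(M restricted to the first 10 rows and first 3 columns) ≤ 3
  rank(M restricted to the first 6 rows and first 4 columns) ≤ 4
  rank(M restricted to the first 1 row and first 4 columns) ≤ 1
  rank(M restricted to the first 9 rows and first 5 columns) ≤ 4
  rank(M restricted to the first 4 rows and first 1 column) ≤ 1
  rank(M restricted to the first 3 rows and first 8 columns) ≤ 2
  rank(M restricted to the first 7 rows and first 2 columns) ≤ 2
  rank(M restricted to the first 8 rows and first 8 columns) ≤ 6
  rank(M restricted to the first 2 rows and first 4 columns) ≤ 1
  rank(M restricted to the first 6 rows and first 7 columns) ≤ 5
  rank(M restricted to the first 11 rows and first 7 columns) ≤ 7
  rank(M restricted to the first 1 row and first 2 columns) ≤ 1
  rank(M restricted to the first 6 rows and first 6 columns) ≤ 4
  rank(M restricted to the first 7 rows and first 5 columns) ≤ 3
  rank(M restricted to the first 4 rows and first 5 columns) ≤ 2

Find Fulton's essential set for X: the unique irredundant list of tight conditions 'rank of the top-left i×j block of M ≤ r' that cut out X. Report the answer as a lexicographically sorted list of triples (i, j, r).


Propagating the 38 rank bounds to every northwest block:

  i=1: 0  1  1  1  1  1  1  1  1  1  1
  i=2: 0  1  1  1  1  2  2  2  2  2  2
  i=3: 0  1  1  1  1  2  2  2  3  3  3
  i=4: 1  2  2  2  2  3  3  3  4  4  4
  i=5: 1  2  2  2  2  3  4  4  5  5  5
  i=6: 1  2  3  3  3  4  5  5  6  6  6
  i=7: 1  2  3  3  3  4  5  5  6  7  7
  i=8: 1  2  3  3  4  5  6  6  7  8  8
  i=9: 1  2  3  3  4  5  6  6  7  8  9
  i=10: 1  2  3  3  4  5  6  7  8  9  10
  i=11: 1  2  3  4  5  6  7  8  9  10  11

giving w = (2, 6, 9, 1, 7, 3, 10, 5, 11, 8, 4) via Δ²R.

Fulton essential set (8 of the 21 Rothe cells):

[(3, 1, 0), (3, 5, 1), (3, 8, 2), (5, 5, 2), (7, 5, 3), (7, 8, 5), (9, 8, 6), (10, 4, 3)]


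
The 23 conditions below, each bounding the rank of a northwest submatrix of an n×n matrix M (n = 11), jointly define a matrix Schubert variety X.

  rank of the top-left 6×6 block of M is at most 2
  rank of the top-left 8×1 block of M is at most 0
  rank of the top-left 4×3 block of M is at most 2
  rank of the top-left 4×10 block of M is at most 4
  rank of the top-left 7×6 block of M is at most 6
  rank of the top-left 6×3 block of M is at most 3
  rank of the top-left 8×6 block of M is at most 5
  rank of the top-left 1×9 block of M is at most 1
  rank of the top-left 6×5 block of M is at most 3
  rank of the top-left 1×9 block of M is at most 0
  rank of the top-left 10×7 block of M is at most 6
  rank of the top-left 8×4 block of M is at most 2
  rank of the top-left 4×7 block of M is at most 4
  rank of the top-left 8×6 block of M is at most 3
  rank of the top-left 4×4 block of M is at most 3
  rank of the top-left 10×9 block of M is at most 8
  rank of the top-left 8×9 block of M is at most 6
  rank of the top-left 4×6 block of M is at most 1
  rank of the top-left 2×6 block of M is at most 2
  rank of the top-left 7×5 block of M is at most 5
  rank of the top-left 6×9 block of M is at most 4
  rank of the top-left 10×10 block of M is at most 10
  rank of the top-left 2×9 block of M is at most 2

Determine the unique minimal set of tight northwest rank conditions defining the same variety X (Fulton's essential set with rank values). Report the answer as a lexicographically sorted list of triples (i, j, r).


Rank table r_w(11×11) implied by the 23 constraints:

  0  0  0  0  0  0  0  0  0  1  1
  0  1  1  1  1  1  1  1  1  2  2
  0  1  1  1  1  1  2  2  2  3  3
  0  1  1  1  1  1  2  3  3  4  4
  0  1  2  2  2  2  3  4  4  5  5
  0  1  2  2  2  2  3  4  4  5  6
  0  1  2  2  3  3  4  5  5  6  7
  0  1  2  2  3  3  4  5  6  7  8
  1  2  3  3  4  4  5  6  7  8  9
  1  2  3  4  5  5  6  7  8  9  10
  1  2  3  4  5  6  7  8  9  10  11

the unique w with this rank table is (10, 2, 7, 8, 3, 11, 5, 9, 1, 4, 6).

7 SE-corners of the 31-cell Rothe diagram give Ess(w):

[(1, 9, 0), (4, 6, 1), (6, 6, 2), (6, 9, 4), (8, 1, 0), (8, 4, 2), (8, 6, 3)]


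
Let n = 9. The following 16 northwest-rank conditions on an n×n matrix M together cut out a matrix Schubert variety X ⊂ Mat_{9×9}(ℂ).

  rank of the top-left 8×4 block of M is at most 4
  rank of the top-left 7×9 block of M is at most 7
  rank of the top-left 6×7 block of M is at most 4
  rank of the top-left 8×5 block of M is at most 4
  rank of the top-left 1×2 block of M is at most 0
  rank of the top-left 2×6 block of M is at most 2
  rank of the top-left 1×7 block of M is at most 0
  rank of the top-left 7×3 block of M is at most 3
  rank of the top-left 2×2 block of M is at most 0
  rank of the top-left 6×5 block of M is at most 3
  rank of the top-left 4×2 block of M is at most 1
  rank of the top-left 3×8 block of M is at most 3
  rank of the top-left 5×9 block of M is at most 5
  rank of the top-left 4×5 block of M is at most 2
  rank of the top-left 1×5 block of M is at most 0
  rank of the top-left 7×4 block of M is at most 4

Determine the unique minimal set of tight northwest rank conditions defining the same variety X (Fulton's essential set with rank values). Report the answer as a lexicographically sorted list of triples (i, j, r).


Computing R[i][j] = min implied NW-rank bound (n=9, 16 conditions):

  row 1: 0, 0, 0, 0, 0, 0, 0, 1, 1
  row 2: 0, 0, 1, 1, 1, 1, 1, 2, 2
  row 3: 1, 1, 2, 2, 2, 2, 2, 3, 3
  row 4: 1, 1, 2, 2, 2, 3, 3, 4, 4
  row 5: 1, 2, 3, 3, 3, 4, 4, 5, 5
  row 6: 1, 2, 3, 3, 3, 4, 4, 5, 6
  row 7: 1, 2, 3, 4, 4, 5, 5, 6, 7
  row 8: 1, 2, 3, 4, 4, 5, 6, 7, 8
  row 9: 1, 2, 3, 4, 5, 6, 7, 8, 9

second differences of R give the permutation w = (8, 3, 1, 6, 2, 9, 4, 7, 5).

ℓ(w)=16; the 7 essential cells (i,j,r):

[(1, 7, 0), (2, 2, 0), (4, 2, 1), (4, 5, 2), (6, 5, 3), (6, 7, 4), (8, 5, 4)]


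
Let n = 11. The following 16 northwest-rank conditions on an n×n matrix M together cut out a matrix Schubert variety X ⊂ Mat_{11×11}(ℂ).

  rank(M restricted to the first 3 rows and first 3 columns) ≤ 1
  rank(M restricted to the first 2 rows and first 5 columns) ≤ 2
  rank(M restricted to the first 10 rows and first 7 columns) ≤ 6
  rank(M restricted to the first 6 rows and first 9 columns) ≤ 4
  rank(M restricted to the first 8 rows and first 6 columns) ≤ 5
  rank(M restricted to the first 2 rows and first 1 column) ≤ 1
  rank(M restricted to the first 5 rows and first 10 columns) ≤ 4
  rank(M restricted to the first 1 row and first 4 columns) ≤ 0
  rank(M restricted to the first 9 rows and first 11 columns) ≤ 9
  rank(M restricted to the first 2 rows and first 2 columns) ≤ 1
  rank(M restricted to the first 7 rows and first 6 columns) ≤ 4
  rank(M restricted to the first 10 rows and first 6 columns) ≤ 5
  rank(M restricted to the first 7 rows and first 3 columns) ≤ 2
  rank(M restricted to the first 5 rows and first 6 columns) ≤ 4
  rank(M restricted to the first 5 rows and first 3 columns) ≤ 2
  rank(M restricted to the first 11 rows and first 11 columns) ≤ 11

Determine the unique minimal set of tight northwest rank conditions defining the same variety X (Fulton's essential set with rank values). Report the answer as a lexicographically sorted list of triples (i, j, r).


Propagating the 16 rank bounds to every northwest block:

  R[1]: 0 | 0 | 0 | 0 | 1 | 1 | 1 | 1 | 1 | 1 | 1
  R[2]: 1 | 1 | 1 | 1 | 2 | 2 | 2 | 2 | 2 | 2 | 2
  R[3]: 1 | 1 | 1 | 2 | 3 | 3 | 3 | 3 | 3 | 3 | 3
  R[4]: 1 | 2 | 2 | 3 | 4 | 4 | 4 | 4 | 4 | 4 | 4
  R[5]: 1 | 2 | 2 | 3 | 4 | 4 | 4 | 4 | 4 | 4 | 5
  R[6]: 1 | 2 | 2 | 3 | 4 | 4 | 4 | 4 | 4 | 5 | 6
  R[7]: 1 | 2 | 2 | 3 | 4 | 4 | 5 | 5 | 5 | 6 | 7
  R[8]: 1 | 2 | 3 | 4 | 5 | 5 | 6 | 6 | 6 | 7 | 8
  R[9]: 1 | 2 | 3 | 4 | 5 | 5 | 6 | 7 | 7 | 8 | 9
  R[10]: 1 | 2 | 3 | 4 | 5 | 5 | 6 | 7 | 8 | 9 | 10
  R[11]: 1 | 2 | 3 | 4 | 5 | 6 | 7 | 8 | 9 | 10 | 11

reading off 1-entries of Δ²R: w = (5, 1, 4, 2, 11, 10, 7, 3, 8, 9, 6).

7 SE-corners of the 21-cell Rothe diagram give Ess(w):

[(1, 4, 0), (3, 3, 1), (5, 10, 4), (6, 9, 4), (7, 3, 2), (7, 6, 4), (10, 6, 5)]


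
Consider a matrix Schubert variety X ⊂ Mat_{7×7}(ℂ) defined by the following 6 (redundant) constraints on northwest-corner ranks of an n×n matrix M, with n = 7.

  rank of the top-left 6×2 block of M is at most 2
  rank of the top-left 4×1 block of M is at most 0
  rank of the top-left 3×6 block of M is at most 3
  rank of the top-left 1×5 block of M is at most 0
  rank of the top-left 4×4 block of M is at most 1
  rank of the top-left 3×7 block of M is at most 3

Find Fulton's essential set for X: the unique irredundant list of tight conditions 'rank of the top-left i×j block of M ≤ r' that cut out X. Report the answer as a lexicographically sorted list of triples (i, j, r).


Reconstructing r_w from the 6 given conditions:

  row 1: 0, 0, 0, 0, 0, 1, 1
  row 2: 0, 1, 1, 1, 1, 2, 2
  row 3: 0, 1, 1, 1, 2, 3, 3
  row 4: 0, 1, 1, 1, 2, 3, 4
  row 5: 1, 2, 2, 2, 3, 4, 5
  row 6: 1, 2, 3, 3, 4, 5, 6
  row 7: 1, 2, 3, 4, 5, 6, 7

reading off 1-entries of Δ²R: w = (6, 2, 5, 7, 1, 3, 4).

D(w) has 12 cells with 3 SE-corners; essential set:

[(1, 5, 0), (4, 1, 0), (4, 4, 1)]


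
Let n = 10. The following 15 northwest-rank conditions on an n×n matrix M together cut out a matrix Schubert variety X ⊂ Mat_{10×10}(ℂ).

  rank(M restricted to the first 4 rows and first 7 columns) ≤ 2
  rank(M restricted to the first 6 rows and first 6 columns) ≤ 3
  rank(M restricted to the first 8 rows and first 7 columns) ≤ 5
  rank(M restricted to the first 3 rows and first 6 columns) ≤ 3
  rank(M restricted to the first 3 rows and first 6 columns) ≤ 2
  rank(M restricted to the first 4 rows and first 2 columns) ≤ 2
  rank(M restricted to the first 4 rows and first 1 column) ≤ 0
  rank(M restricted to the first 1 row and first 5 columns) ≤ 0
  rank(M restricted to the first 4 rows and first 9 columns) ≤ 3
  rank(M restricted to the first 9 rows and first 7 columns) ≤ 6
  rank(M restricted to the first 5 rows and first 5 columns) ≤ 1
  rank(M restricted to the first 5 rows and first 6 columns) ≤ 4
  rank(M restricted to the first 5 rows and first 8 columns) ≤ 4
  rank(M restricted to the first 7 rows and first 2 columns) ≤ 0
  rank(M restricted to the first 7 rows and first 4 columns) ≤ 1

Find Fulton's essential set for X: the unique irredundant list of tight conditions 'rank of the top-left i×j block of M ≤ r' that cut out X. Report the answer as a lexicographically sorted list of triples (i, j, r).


Reconstructing r_w from the 15 given conditions:

  i=1: 0  0  0  0  0  1  1  1  1  1
  i=2: 0  0  1  1  1  2  2  2  2  2
  i=3: 0  0  1  1  1  2  2  3  3  3
  i=4: 0  0  1  1  1  2  2  3  3  4
  i=5: 0  0  1  1  1  2  3  4  4  5
  i=6: 0  0  1  1  2  3  4  5  5  6
  i=7: 0  0  1  1  2  3  4  5  6  7
  i=8: 1  1  2  2  3  4  5  6  7  8
  i=9: 1  2  3  3  4  5  6  7  8  9
  i=10: 1  2  3  4  5  6  7  8  9  10

the unique w with this rank table is (6, 3, 8, 10, 7, 5, 9, 1, 2, 4).

|D(w)|=28, |Ess(w)|=6:

[(1, 5, 0), (4, 7, 2), (4, 9, 3), (5, 5, 1), (7, 2, 0), (7, 4, 1)]


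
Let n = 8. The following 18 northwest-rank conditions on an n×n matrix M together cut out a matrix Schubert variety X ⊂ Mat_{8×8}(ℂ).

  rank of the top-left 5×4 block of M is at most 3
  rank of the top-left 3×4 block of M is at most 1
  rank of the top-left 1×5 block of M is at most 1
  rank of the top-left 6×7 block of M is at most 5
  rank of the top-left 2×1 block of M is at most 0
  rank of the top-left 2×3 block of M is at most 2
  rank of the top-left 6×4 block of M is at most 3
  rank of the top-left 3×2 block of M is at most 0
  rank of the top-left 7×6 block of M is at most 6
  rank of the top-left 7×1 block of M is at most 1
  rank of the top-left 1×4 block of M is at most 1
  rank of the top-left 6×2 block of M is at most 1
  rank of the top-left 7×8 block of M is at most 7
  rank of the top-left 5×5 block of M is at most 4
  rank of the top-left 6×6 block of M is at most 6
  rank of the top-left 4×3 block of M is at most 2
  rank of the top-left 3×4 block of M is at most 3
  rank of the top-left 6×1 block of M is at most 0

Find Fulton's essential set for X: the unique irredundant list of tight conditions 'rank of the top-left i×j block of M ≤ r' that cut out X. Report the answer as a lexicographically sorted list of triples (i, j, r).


Recovering R(i,j) via the rank-extension bound from the 18 conditions:

  R[1]: 0 0 1 1 1 1 1 1
  R[2]: 0 0 1 1 2 2 2 2
  R[3]: 0 0 1 1 2 3 3 3
  R[4]: 0 1 2 2 3 4 4 4
  R[5]: 0 1 2 3 4 5 5 5
  R[6]: 0 1 2 3 4 5 5 6
  R[7]: 1 2 3 4 5 6 6 7
  R[8]: 1 2 3 4 5 6 7 8

reading off 1-entries of Δ²R: w = (3, 5, 6, 2, 4, 8, 1, 7).

D(w) has 12 cells with 4 SE-corners; essential set:

[(3, 2, 0), (3, 4, 1), (6, 1, 0), (6, 7, 5)]


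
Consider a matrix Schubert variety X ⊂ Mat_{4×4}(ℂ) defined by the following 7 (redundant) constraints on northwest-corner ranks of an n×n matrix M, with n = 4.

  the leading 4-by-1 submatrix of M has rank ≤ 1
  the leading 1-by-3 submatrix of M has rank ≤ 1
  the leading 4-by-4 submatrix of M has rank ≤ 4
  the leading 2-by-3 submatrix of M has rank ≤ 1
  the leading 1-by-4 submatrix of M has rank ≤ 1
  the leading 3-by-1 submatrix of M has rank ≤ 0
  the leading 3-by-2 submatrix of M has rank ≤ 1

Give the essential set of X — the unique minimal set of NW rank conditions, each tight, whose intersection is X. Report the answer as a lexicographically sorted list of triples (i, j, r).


Reconstructing r_w from the 7 given conditions:

  R[1]: 0, 1, 1, 1
  R[2]: 0, 1, 1, 2
  R[3]: 0, 1, 2, 3
  R[4]: 1, 2, 3, 4

hence w(1..4) = (2, 4, 3, 1).

ℓ(w)=4; the 2 essential cells (i,j,r):

[(2, 3, 1), (3, 1, 0)]


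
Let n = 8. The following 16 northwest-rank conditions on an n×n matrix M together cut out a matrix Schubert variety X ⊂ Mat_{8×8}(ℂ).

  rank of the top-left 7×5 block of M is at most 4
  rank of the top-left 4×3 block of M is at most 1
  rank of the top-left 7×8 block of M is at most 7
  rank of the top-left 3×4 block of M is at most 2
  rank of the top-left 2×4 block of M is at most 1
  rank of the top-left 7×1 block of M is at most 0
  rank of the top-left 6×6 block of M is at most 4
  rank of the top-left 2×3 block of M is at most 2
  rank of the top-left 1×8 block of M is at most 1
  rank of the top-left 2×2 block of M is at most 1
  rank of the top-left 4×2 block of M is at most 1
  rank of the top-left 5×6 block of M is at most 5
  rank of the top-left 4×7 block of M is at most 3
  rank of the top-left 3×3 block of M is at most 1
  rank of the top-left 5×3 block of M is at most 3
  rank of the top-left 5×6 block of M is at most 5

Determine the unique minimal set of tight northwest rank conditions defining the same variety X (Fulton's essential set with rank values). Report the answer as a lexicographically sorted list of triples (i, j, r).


The tightest implied rank at each (i,j), from the 16 conditions:

  i=1: 0 | 1 | 1 | 1 | 1 | 1 | 1 | 1
  i=2: 0 | 1 | 1 | 1 | 2 | 2 | 2 | 2
  i=3: 0 | 1 | 1 | 2 | 3 | 3 | 3 | 3
  i=4: 0 | 1 | 1 | 2 | 3 | 3 | 3 | 4
  i=5: 0 | 1 | 2 | 3 | 4 | 4 | 4 | 5
  i=6: 0 | 1 | 2 | 3 | 4 | 4 | 5 | 6
  i=7: 0 | 1 | 2 | 3 | 4 | 5 | 6 | 7
  i=8: 1 | 2 | 3 | 4 | 5 | 6 | 7 | 8

so w = (2, 5, 4, 8, 3, 7, 6, 1).

ℓ(w)=14; the 5 essential cells (i,j,r):

[(2, 4, 1), (4, 3, 1), (4, 7, 3), (6, 6, 4), (7, 1, 0)]


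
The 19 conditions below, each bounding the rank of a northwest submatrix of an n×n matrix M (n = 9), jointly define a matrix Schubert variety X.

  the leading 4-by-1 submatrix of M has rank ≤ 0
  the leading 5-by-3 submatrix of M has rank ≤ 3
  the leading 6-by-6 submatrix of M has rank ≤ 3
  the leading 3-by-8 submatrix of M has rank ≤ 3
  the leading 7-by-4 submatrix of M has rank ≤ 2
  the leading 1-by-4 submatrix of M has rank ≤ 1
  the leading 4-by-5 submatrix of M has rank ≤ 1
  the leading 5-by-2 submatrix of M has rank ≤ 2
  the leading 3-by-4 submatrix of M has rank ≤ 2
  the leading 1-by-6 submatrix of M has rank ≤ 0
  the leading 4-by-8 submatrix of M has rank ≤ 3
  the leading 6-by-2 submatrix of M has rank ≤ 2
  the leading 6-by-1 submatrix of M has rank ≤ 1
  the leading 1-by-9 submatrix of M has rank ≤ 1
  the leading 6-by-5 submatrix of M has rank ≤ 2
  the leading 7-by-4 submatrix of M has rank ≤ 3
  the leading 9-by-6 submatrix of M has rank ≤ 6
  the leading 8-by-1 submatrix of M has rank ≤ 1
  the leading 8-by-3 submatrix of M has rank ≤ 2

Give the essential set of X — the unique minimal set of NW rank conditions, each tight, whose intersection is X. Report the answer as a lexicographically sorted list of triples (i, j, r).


The tightest implied rank at each (i,j), from the 19 conditions:

  i=1: 0 | 0 | 0 | 0 | 0 | 0 | 1 | 1 | 1
  i=2: 0 | 1 | 1 | 1 | 1 | 1 | 2 | 2 | 2
  i=3: 0 | 1 | 1 | 1 | 1 | 2 | 3 | 3 | 3
  i=4: 0 | 1 | 1 | 1 | 1 | 2 | 3 | 3 | 4
  i=5: 1 | 2 | 2 | 2 | 2 | 3 | 4 | 4 | 5
  i=6: 1 | 2 | 2 | 2 | 2 | 3 | 4 | 5 | 6
  i=7: 1 | 2 | 2 | 2 | 3 | 4 | 5 | 6 | 7
  i=8: 1 | 2 | 2 | 3 | 4 | 5 | 6 | 7 | 8
  i=9: 1 | 2 | 3 | 4 | 5 | 6 | 7 | 8 | 9

second differences of R give the permutation w = (7, 2, 6, 9, 1, 8, 5, 4, 3).

7 SE-corners of the 22-cell Rothe diagram give Ess(w):

[(1, 6, 0), (4, 1, 0), (4, 5, 1), (4, 8, 3), (6, 5, 2), (7, 4, 2), (8, 3, 2)]


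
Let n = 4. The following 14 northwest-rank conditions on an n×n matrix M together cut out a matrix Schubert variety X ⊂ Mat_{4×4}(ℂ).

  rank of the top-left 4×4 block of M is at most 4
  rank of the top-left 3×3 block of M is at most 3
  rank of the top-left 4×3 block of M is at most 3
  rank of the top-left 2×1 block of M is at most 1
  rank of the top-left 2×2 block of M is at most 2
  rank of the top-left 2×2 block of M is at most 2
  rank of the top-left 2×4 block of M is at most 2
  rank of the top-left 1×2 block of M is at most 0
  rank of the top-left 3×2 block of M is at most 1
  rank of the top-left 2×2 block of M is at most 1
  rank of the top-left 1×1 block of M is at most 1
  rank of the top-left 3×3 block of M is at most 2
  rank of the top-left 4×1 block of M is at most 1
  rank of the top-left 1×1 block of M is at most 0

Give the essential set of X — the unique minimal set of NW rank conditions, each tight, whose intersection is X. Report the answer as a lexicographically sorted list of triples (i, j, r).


Reconstructing r_w from the 14 given conditions:

  row 1: 0 0 1 1
  row 2: 1 1 2 2
  row 3: 1 1 2 3
  row 4: 1 2 3 4

reading off 1-entries of Δ²R: w = (3, 1, 4, 2).

|D(w)|=3, |Ess(w)|=2:

[(1, 2, 0), (3, 2, 1)]


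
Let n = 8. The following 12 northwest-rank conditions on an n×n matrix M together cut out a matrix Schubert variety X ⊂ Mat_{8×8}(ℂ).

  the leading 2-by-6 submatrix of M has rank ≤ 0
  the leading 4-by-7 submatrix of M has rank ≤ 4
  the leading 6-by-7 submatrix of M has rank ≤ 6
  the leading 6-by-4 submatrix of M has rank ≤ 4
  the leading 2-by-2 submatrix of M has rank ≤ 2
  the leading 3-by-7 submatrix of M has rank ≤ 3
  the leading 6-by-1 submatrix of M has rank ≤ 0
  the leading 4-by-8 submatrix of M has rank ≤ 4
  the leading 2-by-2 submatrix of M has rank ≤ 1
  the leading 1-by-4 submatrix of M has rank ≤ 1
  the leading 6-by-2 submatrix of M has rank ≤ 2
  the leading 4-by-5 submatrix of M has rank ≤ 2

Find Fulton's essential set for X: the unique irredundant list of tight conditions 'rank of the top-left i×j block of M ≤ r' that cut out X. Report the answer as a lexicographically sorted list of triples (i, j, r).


Propagating the 12 rank bounds to every northwest block:

  i=1: 0 0 0 0 0 0 1 1
  i=2: 0 0 0 0 0 0 1 2
  i=3: 0 1 1 1 1 1 2 3
  i=4: 0 1 2 2 2 2 3 4
  i=5: 0 1 2 3 3 3 4 5
  i=6: 0 1 2 3 4 4 5 6
  i=7: 1 2 3 4 5 5 6 7
  i=8: 1 2 3 4 5 6 7 8

reading off 1-entries of Δ²R: w = (7, 8, 2, 3, 4, 5, 1, 6).

D(w) has 16 cells with 2 SE-corners; essential set:

[(2, 6, 0), (6, 1, 0)]


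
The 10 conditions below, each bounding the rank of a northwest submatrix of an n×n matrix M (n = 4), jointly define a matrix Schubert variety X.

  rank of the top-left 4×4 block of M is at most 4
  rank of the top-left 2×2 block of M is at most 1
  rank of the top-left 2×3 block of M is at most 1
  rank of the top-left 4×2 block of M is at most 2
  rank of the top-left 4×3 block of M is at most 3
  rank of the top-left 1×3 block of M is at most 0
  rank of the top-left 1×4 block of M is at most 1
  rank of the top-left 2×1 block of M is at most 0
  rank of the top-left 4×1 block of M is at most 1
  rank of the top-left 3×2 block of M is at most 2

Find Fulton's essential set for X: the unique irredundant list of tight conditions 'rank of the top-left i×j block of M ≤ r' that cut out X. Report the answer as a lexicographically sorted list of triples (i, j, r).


Recovering R(i,j) via the rank-extension bound from the 10 conditions:

  i=1: 0, 0, 0, 1
  i=2: 0, 1, 1, 2
  i=3: 1, 2, 2, 3
  i=4: 1, 2, 3, 4

so w = (4, 2, 1, 3).

2 SE-corners of the 4-cell Rothe diagram give Ess(w):

[(1, 3, 0), (2, 1, 0)]


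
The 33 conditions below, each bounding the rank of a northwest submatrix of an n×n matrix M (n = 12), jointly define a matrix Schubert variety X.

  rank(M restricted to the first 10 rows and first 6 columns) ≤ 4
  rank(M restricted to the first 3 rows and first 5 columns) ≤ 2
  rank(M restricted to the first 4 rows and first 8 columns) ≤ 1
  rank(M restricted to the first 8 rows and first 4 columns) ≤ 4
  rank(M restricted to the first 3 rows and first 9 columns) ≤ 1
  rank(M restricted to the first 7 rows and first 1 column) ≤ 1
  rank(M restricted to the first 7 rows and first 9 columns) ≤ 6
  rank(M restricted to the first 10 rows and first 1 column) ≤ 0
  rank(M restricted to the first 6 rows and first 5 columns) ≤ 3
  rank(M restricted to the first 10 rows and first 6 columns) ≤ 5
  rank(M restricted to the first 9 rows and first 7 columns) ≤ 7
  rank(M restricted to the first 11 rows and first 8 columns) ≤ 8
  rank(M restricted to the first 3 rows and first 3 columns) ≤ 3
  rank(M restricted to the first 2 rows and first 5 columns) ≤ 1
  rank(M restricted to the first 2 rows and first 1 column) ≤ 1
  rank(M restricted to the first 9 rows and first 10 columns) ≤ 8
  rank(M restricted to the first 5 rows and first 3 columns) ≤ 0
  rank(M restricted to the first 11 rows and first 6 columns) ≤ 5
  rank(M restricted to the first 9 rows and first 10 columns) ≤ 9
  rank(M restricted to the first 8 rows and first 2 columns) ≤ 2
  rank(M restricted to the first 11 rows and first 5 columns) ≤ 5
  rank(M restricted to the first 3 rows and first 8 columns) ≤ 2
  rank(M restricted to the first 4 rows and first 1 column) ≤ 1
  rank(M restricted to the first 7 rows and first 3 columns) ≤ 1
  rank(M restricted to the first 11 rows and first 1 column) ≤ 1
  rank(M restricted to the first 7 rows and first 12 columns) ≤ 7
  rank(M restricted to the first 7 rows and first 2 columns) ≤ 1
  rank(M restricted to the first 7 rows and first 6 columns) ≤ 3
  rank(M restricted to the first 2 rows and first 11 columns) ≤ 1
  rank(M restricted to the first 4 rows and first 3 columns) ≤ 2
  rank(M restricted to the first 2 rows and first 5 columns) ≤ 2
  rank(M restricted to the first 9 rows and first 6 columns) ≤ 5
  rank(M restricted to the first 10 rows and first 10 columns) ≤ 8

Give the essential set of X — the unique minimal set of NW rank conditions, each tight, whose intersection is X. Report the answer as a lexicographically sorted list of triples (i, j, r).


Rank table r_w(12×12) implied by the 33 constraints:

  i=1: 0  0  0  1  1  1  1  1  1  1  1  1
  i=2: 0  0  0  1  1  1  1  1  1  1  1  2
  i=3: 0  0  0  1  1  1  1  1  1  2  2  3
  i=4: 0  0  0  1  1  1  1  1  2  3  3  4
  i=5: 0  0  0  1  2  2  2  2  3  4  4  5
  i=6: 0  1  1  2  3  3  3  3  4  5  5  6
  i=7: 0  1  1  2  3  3  4  4  5  6  6  7
  i=8: 0  1  2  3  4  4  5  5  6  7  7  8
  i=9: 0  1  2  3  4  4  5  6  7  8  8  9
  i=10: 0  1  2  3  4  4  5  6  7  8  9  10
  i=11: 1  2  3  4  5  5  6  7  8  9  10  11
  i=12: 1  2  3  4  5  6  7  8  9  10  11  12

giving w = (4, 12, 10, 9, 5, 2, 7, 3, 8, 11, 1, 6) via Δ²R.

8 SE-corners of the 40-cell Rothe diagram give Ess(w):

[(2, 11, 1), (3, 9, 1), (4, 8, 1), (5, 3, 0), (7, 3, 1), (7, 6, 3), (10, 1, 0), (10, 6, 4)]


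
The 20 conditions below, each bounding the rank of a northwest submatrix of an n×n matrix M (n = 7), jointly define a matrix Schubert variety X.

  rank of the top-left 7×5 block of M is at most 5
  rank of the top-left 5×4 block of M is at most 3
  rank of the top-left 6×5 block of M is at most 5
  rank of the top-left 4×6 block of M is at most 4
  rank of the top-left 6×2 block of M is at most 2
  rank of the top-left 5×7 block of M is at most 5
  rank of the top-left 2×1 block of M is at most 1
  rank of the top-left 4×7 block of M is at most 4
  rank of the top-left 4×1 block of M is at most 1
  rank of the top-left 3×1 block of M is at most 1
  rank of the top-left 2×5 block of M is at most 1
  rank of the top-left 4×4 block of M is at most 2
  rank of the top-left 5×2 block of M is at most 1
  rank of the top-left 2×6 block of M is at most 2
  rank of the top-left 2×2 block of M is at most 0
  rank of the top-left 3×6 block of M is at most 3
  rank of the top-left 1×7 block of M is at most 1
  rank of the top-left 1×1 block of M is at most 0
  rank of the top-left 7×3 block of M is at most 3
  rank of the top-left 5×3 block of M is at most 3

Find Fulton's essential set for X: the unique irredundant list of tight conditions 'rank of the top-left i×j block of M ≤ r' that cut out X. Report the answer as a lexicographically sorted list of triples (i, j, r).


The tightest implied rank at each (i,j), from the 20 conditions:

  row 1: 0  0  1  1  1  1  1
  row 2: 0  0  1  1  1  2  2
  row 3: 1  1  2  2  2  3  3
  row 4: 1  1  2  2  3  4  4
  row 5: 1  1  2  3  4  5  5
  row 6: 1  2  3  4  5  6  6
  row 7: 1  2  3  4  5  6  7

second differences of R give the permutation w = (3, 6, 1, 5, 4, 2, 7).

ℓ(w)=9; the 4 essential cells (i,j,r):

[(2, 2, 0), (2, 5, 1), (4, 4, 2), (5, 2, 1)]


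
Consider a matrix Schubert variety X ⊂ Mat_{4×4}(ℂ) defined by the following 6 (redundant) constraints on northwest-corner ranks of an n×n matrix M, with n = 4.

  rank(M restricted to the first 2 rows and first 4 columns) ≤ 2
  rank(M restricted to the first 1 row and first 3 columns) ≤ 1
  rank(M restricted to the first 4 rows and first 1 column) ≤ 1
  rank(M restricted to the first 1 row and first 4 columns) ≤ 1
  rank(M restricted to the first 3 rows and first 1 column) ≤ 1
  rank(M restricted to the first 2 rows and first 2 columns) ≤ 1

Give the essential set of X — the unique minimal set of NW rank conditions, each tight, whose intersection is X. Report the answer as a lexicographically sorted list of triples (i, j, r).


Propagating the 6 rank bounds to every northwest block:

  R[1]: 1  1  1  1
  R[2]: 1  1  2  2
  R[3]: 1  2  3  3
  R[4]: 1  2  3  4

giving w = (1, 3, 2, 4) via Δ²R.

|D(w)|=1, |Ess(w)|=1:

[(2, 2, 1)]
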